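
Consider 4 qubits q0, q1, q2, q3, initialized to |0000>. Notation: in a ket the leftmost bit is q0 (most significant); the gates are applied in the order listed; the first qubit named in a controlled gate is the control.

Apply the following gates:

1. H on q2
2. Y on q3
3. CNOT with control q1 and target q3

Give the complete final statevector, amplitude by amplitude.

The resulting statevector has amplitude sqrt(2)*I/2 on |0001>, sqrt(2)*I/2 on |0011>, and 0 on every other basis state.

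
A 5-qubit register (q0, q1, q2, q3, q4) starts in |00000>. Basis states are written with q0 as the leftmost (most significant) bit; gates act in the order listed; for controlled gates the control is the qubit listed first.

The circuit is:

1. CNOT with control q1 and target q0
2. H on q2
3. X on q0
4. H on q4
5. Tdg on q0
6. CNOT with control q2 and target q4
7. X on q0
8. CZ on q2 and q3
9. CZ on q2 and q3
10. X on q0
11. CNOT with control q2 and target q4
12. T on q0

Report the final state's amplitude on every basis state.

The resulting statevector has amplitude 1/2 on |10000>, 1/2 on |10001>, 1/2 on |10100>, 1/2 on |10101>, and 0 on every other basis state. Key observation: the block from step 5 through step 12 cancels to the identity and can be dropped.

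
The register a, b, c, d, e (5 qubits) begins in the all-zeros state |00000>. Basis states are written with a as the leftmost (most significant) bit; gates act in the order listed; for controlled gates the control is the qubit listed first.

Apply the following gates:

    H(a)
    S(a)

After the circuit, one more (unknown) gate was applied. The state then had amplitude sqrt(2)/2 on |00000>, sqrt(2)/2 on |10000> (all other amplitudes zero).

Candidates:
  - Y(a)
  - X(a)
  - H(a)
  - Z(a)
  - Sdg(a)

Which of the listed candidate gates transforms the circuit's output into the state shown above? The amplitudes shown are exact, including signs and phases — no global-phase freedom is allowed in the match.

It was Sdg(a) that produced the state shown.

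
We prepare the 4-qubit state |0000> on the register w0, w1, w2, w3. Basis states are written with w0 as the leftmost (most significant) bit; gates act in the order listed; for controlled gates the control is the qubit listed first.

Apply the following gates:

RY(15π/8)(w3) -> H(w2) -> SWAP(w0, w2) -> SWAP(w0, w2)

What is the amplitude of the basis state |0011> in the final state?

|0011> carries amplitude sqrt(2)*sin(pi/16)/2 in the final state.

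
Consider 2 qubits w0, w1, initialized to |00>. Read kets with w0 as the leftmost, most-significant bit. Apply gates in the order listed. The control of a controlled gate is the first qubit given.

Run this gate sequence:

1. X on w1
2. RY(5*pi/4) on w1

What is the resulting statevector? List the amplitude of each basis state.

The final amplitudes are -sqrt(sqrt(2) + 2)/2 on |00>, -sqrt(2 - sqrt(2))/2 on |01>, 0 on |10>, 0 on |11>.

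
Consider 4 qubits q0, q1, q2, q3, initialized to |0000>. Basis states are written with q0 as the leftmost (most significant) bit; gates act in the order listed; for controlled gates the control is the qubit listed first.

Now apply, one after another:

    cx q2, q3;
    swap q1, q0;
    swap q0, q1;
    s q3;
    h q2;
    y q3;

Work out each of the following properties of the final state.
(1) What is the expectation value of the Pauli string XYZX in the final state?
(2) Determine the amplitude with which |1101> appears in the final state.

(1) The expectation value of XYZX is 0.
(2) The amplitude on |1101> is 0.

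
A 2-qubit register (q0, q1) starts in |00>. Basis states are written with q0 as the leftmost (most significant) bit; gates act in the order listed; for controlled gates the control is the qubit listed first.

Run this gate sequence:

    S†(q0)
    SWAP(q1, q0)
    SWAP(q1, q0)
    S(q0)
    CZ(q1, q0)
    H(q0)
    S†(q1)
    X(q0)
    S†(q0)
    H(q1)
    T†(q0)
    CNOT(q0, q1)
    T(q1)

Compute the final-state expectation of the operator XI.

In the final state, XI has expectation -sqrt(2)/2. Key observation: gates 1-4 undo each other exactly, leaving only the rest of the circuit to track.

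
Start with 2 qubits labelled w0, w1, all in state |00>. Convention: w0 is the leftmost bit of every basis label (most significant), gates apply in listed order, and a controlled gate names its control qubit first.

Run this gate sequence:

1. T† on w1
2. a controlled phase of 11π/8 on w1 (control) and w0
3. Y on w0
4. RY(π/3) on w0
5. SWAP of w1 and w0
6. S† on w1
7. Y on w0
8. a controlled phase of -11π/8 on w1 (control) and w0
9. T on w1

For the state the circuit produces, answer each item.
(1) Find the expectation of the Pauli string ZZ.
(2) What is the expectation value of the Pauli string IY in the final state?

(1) The expectation value of ZZ is 1/2.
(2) The observable IY averages to sqrt(3)*(-1 + exp(3*I*pi/4))*exp(I*pi/8)/4.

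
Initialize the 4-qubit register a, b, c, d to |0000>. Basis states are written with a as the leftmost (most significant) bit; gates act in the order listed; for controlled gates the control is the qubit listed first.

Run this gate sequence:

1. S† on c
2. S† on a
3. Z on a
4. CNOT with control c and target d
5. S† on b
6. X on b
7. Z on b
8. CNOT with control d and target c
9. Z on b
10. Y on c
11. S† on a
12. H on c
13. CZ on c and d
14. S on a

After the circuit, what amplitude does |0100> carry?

|0100> carries amplitude sqrt(2)*I/2 in the final state.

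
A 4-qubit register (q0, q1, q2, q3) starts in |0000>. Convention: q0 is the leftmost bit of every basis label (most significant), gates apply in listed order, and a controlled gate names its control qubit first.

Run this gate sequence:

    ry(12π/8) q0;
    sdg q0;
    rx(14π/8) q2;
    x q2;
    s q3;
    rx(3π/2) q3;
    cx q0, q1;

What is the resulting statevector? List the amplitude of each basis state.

The final amplitudes are -I*sqrt(2 - sqrt(2))/4 on |0000>, sqrt(2 - sqrt(2))/4 on |0001>, -sqrt(sqrt(2) + 2)/4 on |0010>, -I*sqrt(sqrt(2) + 2)/4 on |0011>, 0 on |0100>, 0 on |0101>, 0 on |0110>, 0 on |0111>, 0 on |1000>, 0 on |1001>, 0 on |1010>, 0 on |1011>, sqrt(2 - sqrt(2))/4 on |1100>, I*sqrt(2 - sqrt(2))/4 on |1101>, -I*sqrt(sqrt(2) + 2)/4 on |1110>, sqrt(sqrt(2) + 2)/4 on |1111>.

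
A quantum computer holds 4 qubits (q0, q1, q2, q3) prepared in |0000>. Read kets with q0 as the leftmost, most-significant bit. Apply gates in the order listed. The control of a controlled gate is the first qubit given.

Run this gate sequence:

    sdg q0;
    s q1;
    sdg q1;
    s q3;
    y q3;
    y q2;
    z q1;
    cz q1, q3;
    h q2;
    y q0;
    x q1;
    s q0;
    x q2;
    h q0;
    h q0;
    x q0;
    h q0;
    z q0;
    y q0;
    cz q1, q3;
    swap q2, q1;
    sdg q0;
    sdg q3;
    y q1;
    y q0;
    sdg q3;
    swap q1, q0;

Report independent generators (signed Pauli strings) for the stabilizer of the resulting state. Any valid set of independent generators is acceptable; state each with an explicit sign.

The stabilizer group can be generated by +XIII, -IYII, -IIZI, -IIIZ, among other valid generating sets. Key observation: the block from step 15 through step 18 cancels to the identity and can be dropped.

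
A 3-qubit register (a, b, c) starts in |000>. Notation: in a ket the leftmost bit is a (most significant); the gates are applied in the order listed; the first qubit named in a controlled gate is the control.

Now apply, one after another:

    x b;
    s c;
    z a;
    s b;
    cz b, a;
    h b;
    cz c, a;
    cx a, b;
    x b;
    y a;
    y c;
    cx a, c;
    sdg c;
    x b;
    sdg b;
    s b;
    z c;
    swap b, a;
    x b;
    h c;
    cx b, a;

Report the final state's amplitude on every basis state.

The final amplitudes are -I/2 on |000>, -I/2 on |001>, 0 on |010>, 0 on |011>, I/2 on |100>, I/2 on |101>, 0 on |110>, 0 on |111>.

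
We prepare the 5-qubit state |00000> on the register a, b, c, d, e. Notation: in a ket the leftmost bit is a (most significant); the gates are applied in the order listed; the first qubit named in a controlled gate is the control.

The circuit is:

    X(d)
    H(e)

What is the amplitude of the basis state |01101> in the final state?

The amplitude on |01101> is 0.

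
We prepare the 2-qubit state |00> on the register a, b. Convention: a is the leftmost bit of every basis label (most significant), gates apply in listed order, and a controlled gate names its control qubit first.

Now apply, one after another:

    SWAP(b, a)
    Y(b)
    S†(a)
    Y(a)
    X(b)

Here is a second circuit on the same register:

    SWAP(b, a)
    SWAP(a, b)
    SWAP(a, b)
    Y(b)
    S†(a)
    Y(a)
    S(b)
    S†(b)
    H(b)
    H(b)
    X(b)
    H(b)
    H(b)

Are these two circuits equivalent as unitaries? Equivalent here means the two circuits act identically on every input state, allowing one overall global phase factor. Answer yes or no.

Yes: on every input state the two circuits agree up to one overall phase factor.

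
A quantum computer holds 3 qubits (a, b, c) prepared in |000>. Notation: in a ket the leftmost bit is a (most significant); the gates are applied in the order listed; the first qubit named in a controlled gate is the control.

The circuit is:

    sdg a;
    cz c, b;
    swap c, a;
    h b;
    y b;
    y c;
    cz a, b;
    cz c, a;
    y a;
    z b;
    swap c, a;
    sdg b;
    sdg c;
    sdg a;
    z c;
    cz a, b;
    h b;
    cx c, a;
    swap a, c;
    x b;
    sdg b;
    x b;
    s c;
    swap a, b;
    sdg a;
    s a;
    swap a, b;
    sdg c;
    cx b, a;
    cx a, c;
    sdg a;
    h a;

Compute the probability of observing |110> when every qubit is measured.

The probability of measuring |110> is 1/4. Key observation: gates 23-28 undo each other exactly, leaving only the rest of the circuit to track.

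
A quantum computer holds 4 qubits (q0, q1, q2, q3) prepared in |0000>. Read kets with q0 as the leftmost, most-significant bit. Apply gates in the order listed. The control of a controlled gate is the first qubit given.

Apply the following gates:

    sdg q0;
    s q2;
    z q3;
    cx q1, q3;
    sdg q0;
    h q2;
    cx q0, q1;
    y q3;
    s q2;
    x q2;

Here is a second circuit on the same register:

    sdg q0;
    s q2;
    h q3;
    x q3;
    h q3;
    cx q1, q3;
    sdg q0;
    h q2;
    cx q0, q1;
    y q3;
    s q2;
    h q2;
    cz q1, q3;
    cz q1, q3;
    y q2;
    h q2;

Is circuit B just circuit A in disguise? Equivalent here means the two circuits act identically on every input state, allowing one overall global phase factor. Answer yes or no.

No: there is an input state on which the two circuits produce genuinely different outputs (not merely differing by a phase).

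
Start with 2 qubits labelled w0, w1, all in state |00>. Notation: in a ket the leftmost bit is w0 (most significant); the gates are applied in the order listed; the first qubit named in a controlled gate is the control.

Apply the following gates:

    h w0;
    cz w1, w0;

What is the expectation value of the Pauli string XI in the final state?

In the final state, XI has expectation 1.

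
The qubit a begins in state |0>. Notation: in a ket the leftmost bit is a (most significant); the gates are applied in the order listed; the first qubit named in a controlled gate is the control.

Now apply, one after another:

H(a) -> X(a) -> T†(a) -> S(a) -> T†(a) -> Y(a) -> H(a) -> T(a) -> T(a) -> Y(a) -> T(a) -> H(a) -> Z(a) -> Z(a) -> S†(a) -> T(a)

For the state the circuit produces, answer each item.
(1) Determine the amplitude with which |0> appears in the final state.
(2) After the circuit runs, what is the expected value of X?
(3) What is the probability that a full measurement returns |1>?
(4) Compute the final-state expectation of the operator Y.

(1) |0> carries amplitude -sqrt(2)*I/2 in the final state.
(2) The expectation value of X is sqrt(2)/2.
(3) A full measurement returns |1> with probability 1/2.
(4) The expectation value of Y is -sqrt(2)/2.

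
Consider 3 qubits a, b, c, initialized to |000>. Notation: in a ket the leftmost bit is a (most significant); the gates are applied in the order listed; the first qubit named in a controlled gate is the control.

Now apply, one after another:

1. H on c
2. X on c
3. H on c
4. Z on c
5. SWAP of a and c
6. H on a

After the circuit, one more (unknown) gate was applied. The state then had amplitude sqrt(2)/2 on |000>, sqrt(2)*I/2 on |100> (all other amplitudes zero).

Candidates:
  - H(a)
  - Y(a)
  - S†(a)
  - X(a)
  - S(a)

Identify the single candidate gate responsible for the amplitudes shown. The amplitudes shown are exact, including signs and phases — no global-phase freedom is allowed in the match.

It was S(a) that produced the state shown.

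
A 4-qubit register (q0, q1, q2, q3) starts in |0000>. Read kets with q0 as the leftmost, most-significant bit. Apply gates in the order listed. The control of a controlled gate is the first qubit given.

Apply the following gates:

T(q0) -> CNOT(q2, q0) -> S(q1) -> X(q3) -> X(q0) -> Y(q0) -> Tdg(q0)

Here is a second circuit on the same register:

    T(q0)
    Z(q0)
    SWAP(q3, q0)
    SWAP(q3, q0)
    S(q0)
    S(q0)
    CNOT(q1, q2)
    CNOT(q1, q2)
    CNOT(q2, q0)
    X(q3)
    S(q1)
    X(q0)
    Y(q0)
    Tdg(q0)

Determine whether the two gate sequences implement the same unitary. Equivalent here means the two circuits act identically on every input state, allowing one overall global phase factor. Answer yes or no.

Yes: on every input state the two circuits agree up to one overall phase factor.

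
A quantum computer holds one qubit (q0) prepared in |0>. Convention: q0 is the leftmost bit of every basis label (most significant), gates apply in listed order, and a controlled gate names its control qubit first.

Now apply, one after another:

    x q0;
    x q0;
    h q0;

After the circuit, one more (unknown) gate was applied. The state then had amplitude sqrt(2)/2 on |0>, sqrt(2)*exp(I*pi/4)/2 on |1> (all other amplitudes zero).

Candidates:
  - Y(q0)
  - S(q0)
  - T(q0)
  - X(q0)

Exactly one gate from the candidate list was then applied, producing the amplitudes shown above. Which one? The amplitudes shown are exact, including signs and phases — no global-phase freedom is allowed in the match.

The applied gate was T(q0).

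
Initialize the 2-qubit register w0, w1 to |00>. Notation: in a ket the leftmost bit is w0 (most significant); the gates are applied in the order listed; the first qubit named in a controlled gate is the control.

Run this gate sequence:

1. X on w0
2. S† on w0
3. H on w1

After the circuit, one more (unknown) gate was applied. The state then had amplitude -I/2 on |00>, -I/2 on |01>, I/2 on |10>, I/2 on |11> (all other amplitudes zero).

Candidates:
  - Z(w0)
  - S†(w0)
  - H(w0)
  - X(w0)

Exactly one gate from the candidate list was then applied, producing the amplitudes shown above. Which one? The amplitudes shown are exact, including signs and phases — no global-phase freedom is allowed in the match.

The unique candidate consistent with the amplitudes is H(w0).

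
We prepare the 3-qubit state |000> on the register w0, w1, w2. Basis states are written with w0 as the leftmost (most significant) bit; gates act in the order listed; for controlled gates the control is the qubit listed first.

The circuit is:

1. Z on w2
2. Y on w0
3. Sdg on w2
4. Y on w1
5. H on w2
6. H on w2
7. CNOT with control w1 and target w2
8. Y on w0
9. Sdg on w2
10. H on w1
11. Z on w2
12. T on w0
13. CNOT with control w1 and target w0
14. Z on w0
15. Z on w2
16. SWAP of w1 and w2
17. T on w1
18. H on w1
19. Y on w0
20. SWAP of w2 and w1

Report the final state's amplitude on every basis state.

The resulting statevector has amplitude 0 on |000>, 0 on |001>, -exp(3*I*pi/4)/2 on |010>, exp(3*I*pi/4)/2 on |011>, exp(3*I*pi/4)/2 on |100>, -exp(3*I*pi/4)/2 on |101>, 0 on |110>, 0 on |111>.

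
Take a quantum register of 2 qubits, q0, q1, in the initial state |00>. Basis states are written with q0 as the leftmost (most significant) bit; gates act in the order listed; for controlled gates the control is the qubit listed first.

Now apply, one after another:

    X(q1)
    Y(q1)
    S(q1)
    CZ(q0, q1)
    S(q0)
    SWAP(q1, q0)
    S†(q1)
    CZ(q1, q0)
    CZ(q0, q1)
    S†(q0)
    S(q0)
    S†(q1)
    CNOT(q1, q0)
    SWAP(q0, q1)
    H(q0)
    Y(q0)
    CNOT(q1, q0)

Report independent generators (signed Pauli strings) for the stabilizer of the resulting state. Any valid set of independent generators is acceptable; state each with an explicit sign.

One valid set of independent stabilizer generators is -XI, +IZ (any independent generating set of the same group is equally correct).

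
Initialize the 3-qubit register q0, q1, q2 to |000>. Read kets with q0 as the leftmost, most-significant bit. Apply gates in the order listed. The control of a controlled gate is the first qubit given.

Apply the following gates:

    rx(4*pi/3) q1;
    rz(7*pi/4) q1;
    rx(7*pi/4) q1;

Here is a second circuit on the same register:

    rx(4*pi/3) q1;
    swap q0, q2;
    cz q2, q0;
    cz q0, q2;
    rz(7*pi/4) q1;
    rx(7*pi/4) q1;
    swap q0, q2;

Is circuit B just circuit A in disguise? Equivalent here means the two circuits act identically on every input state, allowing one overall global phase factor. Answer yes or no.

Yes — the two circuits implement the same unitary up to a global phase.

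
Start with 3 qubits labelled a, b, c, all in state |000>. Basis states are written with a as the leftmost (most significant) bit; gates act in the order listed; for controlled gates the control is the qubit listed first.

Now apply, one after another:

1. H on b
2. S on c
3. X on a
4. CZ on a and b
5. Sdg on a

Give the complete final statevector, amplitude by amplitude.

The final amplitudes are -sqrt(2)*I/2 on |100>, sqrt(2)*I/2 on |110>, and 0 on every other basis state.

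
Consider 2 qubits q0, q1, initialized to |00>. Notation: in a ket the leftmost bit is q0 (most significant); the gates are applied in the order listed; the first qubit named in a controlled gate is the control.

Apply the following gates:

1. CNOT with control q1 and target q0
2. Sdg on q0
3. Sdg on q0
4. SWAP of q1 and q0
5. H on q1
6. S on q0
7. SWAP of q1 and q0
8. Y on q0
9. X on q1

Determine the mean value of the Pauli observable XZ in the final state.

The observable XZ averages to 1.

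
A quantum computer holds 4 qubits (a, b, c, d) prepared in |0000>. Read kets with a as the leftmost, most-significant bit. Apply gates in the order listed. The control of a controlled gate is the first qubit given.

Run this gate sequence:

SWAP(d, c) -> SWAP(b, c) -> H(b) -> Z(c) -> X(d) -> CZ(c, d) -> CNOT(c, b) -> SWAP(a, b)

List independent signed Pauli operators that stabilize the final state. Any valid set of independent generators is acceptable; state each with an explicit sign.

One valid set of independent stabilizer generators is +XIII, +IZII, +IIZI, -IIIZ (any independent generating set of the same group is equally correct).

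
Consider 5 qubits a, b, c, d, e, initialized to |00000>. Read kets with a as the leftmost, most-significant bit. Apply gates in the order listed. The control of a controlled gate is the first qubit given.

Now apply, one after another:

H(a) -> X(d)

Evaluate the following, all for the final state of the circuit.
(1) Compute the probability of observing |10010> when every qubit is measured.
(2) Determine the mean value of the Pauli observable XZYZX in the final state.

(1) A full measurement returns |10010> with probability 1/2.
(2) The expectation value of XZYZX is 0.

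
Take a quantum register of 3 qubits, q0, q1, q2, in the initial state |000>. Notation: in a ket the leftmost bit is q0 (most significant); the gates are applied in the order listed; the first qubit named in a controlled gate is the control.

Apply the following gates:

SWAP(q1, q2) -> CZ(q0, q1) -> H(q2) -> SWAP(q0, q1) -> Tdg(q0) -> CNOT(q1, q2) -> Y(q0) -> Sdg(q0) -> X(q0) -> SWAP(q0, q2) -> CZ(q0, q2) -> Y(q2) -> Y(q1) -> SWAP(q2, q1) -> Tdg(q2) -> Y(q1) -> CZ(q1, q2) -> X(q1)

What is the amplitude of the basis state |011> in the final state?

The final state's coefficient on |011> equals sqrt(2)*exp(I*pi/4)/2.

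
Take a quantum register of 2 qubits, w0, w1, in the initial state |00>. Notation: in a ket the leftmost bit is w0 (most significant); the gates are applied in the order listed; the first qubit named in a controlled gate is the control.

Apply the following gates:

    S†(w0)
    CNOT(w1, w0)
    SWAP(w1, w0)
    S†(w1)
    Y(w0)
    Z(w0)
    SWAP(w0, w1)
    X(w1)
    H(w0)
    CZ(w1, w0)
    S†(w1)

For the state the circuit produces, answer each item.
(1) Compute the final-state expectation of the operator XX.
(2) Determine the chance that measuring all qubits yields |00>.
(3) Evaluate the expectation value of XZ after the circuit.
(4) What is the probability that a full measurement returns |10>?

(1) The expectation value of XX is 0.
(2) Outcome |00> occurs with probability 1/2.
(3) The observable XZ averages to 1.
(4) Outcome |10> occurs with probability 1/2.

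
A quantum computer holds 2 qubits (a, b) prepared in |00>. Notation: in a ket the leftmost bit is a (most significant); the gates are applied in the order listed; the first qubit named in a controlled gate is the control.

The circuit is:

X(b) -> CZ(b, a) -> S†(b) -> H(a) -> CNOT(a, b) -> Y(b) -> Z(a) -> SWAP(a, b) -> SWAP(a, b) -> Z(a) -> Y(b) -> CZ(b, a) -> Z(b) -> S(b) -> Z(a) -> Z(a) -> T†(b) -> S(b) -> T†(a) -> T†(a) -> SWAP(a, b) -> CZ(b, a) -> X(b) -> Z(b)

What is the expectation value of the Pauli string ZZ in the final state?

The expectation value of ZZ is 1. Key observation: gates 6-11 undo each other exactly, leaving only the rest of the circuit to track.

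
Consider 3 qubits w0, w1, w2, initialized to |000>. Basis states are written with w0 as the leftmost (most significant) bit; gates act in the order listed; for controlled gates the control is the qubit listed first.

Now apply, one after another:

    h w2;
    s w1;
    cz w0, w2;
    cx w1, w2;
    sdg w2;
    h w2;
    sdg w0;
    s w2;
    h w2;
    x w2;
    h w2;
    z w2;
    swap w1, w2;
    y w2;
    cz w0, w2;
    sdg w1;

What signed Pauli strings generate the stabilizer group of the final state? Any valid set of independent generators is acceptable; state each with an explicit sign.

One valid set of independent stabilizer generators is +IYI, +ZII, -IIZ (any independent generating set of the same group is equally correct).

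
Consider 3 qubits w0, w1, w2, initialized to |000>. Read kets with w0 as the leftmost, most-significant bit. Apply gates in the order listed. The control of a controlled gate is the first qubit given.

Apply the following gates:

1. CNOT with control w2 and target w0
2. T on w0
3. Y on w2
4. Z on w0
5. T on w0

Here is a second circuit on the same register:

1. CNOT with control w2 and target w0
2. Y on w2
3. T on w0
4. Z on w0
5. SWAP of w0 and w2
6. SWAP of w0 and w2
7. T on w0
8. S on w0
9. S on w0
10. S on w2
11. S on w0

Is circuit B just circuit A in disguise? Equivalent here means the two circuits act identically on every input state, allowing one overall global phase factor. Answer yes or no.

No: there is an input state on which the two circuits produce genuinely different outputs (not merely differing by a phase).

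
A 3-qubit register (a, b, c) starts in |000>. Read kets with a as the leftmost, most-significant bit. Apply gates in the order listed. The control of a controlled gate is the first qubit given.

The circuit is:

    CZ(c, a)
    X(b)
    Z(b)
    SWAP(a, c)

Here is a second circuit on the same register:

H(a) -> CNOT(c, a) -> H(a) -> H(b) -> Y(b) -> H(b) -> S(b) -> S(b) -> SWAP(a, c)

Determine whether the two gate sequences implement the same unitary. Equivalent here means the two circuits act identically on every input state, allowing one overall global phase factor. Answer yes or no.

No: there is an input state on which the two circuits produce genuinely different outputs (not merely differing by a phase).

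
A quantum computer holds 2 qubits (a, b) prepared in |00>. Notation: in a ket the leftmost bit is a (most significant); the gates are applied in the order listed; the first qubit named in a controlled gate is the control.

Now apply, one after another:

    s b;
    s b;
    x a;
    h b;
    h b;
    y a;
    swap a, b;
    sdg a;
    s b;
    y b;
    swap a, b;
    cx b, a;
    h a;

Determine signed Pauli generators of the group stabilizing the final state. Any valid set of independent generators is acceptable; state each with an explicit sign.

One valid set of independent stabilizer generators is -XI, +IZ (any independent generating set of the same group is equally correct).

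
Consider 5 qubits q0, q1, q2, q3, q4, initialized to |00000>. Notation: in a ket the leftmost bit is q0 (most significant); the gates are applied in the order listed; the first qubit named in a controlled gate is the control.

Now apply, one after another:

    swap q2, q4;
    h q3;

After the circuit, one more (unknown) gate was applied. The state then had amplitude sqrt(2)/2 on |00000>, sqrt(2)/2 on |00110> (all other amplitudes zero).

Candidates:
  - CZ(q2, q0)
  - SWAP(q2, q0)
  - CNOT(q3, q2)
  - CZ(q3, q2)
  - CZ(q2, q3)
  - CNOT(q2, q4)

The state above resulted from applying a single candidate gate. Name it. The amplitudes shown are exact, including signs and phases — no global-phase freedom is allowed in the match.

It was CNOT(q3, q2) that produced the state shown.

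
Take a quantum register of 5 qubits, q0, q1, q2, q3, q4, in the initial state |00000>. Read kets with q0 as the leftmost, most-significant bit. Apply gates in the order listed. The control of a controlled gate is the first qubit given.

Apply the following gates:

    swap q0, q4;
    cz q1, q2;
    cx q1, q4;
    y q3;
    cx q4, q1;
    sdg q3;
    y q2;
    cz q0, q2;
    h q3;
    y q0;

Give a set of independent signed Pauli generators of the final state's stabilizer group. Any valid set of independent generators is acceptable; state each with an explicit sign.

One valid set of independent stabilizer generators is -IIIXI, -ZIIII, +IZIII, -IIZII, +IIIIZ (any independent generating set of the same group is equally correct).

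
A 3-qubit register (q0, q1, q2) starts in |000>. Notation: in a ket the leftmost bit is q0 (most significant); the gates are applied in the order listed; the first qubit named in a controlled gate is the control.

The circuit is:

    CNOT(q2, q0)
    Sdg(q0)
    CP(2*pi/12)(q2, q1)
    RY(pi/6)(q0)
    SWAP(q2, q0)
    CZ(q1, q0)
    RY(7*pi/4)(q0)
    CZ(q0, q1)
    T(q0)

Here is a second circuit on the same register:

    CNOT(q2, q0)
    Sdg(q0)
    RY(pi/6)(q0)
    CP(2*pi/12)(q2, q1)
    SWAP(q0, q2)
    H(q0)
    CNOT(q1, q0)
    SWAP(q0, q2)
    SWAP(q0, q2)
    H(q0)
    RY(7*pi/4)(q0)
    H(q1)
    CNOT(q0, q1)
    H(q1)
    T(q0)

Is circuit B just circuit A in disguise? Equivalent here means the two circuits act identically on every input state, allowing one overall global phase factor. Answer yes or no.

Yes: on every input state the two circuits agree up to one overall phase factor.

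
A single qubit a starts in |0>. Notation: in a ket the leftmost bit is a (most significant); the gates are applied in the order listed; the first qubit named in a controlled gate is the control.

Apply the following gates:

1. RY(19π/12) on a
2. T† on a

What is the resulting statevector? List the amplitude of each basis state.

After the circuit, the state carries amplitude -sqrt(sqrt(2) + 2)/4 - sqrt(6 - 3*sqrt(2))/4 on |0>, (-sqrt(3*sqrt(2) + 6)/4 + sqrt(2 - sqrt(2))/4)*exp(3*I*pi/4) on |1>.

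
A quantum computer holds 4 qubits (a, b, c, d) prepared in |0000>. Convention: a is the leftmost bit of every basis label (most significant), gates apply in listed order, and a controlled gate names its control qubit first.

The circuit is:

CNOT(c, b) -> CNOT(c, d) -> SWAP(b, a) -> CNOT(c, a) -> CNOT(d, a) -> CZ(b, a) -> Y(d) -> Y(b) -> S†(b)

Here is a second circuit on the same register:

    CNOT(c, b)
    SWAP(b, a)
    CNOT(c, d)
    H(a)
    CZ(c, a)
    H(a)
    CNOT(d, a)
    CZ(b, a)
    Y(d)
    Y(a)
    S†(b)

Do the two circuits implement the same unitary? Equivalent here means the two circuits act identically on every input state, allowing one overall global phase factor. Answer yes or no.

No — the two circuits implement different unitaries, even allowing a global phase.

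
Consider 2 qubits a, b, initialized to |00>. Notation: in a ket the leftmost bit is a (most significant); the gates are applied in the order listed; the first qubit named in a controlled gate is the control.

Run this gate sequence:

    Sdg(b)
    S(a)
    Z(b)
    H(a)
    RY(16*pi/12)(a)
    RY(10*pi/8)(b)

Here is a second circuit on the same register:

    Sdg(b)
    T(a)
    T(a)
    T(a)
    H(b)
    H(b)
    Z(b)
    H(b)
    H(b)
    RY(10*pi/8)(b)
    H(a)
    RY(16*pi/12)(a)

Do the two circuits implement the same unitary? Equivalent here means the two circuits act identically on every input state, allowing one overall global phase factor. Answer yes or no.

No, they are not equivalent — no single phase factor reconciles the two unitaries.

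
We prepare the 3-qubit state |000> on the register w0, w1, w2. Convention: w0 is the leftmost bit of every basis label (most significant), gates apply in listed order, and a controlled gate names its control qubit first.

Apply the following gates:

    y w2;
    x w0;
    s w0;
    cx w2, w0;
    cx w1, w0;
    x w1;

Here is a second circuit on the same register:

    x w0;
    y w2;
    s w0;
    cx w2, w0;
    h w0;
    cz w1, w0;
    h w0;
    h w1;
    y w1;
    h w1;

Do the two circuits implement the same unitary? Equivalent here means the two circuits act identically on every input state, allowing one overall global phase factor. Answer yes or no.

No, they are not equivalent — no single phase factor reconciles the two unitaries.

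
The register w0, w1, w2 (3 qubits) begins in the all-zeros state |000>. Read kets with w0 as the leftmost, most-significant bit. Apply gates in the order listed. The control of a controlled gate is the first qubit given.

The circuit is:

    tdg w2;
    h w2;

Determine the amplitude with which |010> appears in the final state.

|010> carries amplitude 0 in the final state.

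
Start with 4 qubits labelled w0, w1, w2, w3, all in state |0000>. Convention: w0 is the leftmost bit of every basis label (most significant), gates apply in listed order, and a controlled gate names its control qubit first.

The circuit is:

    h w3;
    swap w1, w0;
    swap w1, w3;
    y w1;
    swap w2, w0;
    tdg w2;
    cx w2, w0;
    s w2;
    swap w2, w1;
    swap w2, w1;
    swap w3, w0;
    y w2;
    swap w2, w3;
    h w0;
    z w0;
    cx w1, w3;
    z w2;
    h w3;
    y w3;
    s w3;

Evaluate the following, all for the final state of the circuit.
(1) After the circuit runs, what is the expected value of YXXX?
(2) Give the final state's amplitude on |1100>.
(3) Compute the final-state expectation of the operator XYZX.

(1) In the final state, YXXX has expectation 0.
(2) The amplitude on |1100> is -sqrt(2)*I/4.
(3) The observable XYZX averages to 1.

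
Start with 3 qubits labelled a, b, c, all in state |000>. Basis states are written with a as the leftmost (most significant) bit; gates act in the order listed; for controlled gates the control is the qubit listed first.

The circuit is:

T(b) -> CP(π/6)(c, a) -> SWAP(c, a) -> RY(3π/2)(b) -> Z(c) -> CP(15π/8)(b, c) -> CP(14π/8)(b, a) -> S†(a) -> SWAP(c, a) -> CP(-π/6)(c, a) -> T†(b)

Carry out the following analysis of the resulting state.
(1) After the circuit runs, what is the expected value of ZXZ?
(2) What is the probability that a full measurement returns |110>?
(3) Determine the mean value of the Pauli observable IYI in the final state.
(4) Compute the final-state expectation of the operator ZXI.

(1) The observable ZXZ averages to -sqrt(2)/2.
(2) Outcome |110> occurs with probability 0.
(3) The observable IYI averages to sqrt(2)/2.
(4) In the final state, ZXI has expectation -sqrt(2)/2.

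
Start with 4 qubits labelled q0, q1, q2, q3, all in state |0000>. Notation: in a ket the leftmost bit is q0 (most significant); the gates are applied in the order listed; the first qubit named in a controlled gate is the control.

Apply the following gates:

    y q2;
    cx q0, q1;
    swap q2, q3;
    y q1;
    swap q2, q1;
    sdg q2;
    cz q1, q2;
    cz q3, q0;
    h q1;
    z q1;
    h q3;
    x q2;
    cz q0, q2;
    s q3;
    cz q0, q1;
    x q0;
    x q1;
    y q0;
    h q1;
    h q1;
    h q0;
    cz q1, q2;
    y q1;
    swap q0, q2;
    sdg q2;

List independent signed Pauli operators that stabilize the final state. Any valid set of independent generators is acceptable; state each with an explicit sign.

The stabilizer group can be generated by +IXII, -IIYI, -IIIY, +ZIII, among other valid generating sets.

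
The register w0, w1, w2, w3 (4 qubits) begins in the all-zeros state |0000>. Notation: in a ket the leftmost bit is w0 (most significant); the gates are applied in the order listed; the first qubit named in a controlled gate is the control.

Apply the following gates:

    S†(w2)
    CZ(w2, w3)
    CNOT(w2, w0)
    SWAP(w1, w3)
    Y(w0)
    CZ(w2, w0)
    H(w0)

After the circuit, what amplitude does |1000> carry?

|1000> carries amplitude -sqrt(2)*I/2 in the final state.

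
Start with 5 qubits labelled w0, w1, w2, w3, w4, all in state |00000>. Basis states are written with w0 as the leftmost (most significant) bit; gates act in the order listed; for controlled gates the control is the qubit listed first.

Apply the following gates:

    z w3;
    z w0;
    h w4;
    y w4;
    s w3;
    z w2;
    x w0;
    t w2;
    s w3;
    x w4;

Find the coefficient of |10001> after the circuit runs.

|10001> carries amplitude -sqrt(2)*I/2 in the final state.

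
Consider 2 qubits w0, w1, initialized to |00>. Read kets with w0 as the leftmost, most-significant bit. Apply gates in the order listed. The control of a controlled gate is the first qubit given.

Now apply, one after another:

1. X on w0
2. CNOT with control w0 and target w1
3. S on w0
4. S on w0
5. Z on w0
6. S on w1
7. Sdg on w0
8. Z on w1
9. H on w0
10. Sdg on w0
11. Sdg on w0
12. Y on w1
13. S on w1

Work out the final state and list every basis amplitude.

The resulting statevector has amplitude sqrt(2)*I/2 on |00>, 0 on |01>, sqrt(2)*I/2 on |10>, 0 on |11>.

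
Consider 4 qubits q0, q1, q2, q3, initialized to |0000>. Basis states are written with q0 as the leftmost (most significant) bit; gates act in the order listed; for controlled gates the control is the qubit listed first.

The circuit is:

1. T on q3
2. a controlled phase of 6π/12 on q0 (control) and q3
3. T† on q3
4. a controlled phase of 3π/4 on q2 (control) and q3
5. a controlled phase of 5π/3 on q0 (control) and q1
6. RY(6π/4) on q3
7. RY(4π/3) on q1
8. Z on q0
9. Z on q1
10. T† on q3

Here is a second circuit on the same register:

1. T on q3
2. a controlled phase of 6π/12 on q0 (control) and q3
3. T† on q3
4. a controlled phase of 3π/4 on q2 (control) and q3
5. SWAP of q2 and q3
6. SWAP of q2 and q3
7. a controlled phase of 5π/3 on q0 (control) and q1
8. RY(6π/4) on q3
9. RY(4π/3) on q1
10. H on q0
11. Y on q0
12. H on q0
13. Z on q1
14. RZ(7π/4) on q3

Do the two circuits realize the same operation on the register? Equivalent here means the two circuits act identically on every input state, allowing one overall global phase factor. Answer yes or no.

No, they are not equivalent — no single phase factor reconciles the two unitaries.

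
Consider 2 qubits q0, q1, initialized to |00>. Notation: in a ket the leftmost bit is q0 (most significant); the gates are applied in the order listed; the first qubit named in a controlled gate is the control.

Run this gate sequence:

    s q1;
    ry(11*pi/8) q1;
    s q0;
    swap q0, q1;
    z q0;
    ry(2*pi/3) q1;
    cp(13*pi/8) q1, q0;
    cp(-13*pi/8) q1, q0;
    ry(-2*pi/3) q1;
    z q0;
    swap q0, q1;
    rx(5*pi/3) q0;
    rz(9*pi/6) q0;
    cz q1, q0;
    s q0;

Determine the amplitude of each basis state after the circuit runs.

After the circuit, the state carries amplitude -sqrt(3)*exp(I*pi/4)*cos(5*pi/16)/2 on |00>, sqrt(3)*exp(I*pi/4)*sin(5*pi/16)/2 on |01>, -exp(3*I*pi/4)*cos(5*pi/16)/2 on |10>, -exp(3*I*pi/4)*sin(5*pi/16)/2 on |11>. Key observation: steps 4-11 multiply out to the identity, so the circuit reduces to the remaining gates.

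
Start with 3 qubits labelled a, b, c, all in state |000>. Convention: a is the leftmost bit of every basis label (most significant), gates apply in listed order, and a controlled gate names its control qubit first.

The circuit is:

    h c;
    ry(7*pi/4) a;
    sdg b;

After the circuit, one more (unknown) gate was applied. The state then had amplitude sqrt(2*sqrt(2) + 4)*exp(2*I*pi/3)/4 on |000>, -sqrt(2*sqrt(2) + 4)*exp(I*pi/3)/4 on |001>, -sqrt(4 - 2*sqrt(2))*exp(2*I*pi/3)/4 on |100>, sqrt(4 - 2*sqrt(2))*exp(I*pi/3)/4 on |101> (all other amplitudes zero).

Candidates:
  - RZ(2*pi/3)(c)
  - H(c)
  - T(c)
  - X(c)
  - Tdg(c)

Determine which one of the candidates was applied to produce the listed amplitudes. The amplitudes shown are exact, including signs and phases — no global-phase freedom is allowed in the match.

The applied gate was RZ(2*pi/3)(c).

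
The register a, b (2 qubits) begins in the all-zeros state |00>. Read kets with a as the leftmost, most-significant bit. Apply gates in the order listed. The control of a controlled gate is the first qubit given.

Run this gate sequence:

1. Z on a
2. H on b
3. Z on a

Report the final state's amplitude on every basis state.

After the circuit, the state carries amplitude sqrt(2)/2 on |00>, sqrt(2)/2 on |01>, 0 on |10>, 0 on |11>.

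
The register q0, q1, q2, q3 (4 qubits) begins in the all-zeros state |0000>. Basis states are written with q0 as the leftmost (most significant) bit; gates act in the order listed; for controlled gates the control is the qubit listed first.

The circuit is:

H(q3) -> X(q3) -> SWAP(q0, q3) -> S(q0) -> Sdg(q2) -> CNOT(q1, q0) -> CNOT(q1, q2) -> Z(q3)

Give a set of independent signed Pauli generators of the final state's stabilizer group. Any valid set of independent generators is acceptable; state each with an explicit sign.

The stabilizer group can be generated by +YIII, +IZII, +IIZI, +IIIZ, among other valid generating sets.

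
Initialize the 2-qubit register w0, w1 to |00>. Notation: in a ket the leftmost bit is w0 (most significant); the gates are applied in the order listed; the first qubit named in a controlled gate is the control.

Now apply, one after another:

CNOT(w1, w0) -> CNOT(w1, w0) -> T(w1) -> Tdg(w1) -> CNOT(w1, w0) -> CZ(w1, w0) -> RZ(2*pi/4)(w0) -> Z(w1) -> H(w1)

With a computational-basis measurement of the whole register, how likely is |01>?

The probability of measuring |01> is 1/2. Key observation: steps 2-5 multiply out to the identity, so the circuit reduces to the remaining gates.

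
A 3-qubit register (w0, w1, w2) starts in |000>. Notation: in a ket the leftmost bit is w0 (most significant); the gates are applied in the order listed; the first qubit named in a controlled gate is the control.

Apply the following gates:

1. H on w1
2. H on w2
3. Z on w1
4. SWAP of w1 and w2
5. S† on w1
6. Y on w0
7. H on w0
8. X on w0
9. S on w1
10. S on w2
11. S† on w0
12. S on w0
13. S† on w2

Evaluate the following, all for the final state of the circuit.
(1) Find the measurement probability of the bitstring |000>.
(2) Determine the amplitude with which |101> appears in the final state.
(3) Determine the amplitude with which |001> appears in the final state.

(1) A full measurement returns |000> with probability 1/8. Key observation: gates 10-13 undo each other exactly, leaving only the rest of the circuit to track.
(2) |101> carries amplitude -sqrt(2)*I/4 in the final state.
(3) The amplitude on |001> is sqrt(2)*I/4.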